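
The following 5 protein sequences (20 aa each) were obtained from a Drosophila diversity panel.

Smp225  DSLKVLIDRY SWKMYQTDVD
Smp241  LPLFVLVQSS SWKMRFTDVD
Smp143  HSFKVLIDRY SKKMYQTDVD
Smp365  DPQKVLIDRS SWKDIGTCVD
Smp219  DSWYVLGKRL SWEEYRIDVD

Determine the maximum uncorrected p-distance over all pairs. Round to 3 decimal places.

0.650

Pairwise Hamming distances:
  Smp225 vs Smp241: 9
  Smp225 vs Smp143: 3
  Smp225 vs Smp365: 7
  Smp225 vs Smp219: 9
  Smp241 vs Smp143: 11
  Smp241 vs Smp365: 10
  Smp241 vs Smp219: 13
  Smp143 vs Smp365: 9
  Smp143 vs Smp219: 11
  Smp365 vs Smp219: 12
The largest is 13 mismatches, between Smp241 and Smp219; p = 13/20 = 0.650.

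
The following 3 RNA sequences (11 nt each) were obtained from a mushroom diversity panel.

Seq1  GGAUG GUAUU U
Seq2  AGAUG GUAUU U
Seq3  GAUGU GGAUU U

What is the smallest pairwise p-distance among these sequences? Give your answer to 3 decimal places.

Pairwise Hamming distances:
  Seq1 vs Seq2: 1
  Seq1 vs Seq3: 5
  Seq2 vs Seq3: 6
The smallest is 1 mismatch, between Seq1 and Seq2; p = 1/11 = 0.091.

0.091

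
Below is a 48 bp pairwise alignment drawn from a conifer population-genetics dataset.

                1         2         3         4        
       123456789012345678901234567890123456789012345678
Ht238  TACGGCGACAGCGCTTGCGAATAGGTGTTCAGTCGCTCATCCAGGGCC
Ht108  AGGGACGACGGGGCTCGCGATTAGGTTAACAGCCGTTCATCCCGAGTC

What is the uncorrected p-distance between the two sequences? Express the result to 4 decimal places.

Differing sites — 1:T/A; 2:A/G; 3:C/G; 5:G/A; 10:A/G; 12:C/G; 16:T/C; 21:A/T; 27:G/T; 28:T/A; 29:T/A; 33:T/C; 36:C/T; 43:A/C; 45:G/A; 47:C/T.
There are 16 differences over 48 sites, so p = 16/48 = 0.3333.

0.3333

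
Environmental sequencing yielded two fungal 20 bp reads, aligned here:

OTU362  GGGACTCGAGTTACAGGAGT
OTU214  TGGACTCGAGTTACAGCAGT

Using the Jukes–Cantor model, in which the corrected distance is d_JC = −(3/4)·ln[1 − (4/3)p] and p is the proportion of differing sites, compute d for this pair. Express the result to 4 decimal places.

0.1073

The sequences differ at positions 1 (G/T), 17 (G/C).
p = 2/20 = 0.100000.
d = −0.75 · ln(1 − (4/3)·0.100000) = −0.75 · ln(0.866667) = −0.75 · (-0.143100) = 0.1073.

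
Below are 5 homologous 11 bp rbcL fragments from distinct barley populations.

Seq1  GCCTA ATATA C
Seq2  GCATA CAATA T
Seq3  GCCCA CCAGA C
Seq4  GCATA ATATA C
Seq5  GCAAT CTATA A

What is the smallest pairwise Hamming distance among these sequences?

1

Pairwise Hamming distances:
  Seq1 vs Seq2: 4
  Seq1 vs Seq3: 4
  Seq1 vs Seq4: 1
  Seq1 vs Seq5: 5
  Seq2 vs Seq3: 5
  Seq2 vs Seq4: 3
  Seq2 vs Seq5: 4
  Seq3 vs Seq4: 5
  Seq3 vs Seq5: 6
  Seq4 vs Seq5: 4
The smallest is 1, between Seq1 and Seq4.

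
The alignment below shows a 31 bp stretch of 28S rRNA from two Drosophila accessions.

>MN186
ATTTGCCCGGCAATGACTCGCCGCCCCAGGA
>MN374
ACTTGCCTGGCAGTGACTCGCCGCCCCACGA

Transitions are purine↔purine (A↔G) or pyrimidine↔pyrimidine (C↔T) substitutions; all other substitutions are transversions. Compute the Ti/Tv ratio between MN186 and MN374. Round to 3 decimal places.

Differing sites — 2:T/C (Ti); 8:C/T (Ti); 13:A/G (Ti); 29:G/C (Tv).
Of the 4 differences, 3 transitions and 1 transversion, so Ti/Tv = 3/1 = 3.000.

3.000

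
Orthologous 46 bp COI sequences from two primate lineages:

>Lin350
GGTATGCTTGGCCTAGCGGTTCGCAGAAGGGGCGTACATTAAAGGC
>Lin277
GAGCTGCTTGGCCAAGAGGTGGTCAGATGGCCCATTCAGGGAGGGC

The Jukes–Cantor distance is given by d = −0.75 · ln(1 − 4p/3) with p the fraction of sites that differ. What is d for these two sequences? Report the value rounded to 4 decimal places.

0.5091

Mismatches occur at site 2 (G→A), site 3 (T→G), site 4 (A→C), site 14 (T→A), site 17 (C→A), site 21 (T→G), site 22 (C→G), site 23 (G→T), site 28 (A→T), site 31 (G→C), site 32 (G→C), site 34 (G→A), site 36 (A→T), site 39 (T→G), site 40 (T→G), site 41 (A→G), site 43 (A→G).
p = 17/46 = 0.369565.
d = −0.75 · ln(1 − (4/3)·0.369565) = −0.75 · ln(0.507247) = −0.75 · (-0.678757) = 0.5091.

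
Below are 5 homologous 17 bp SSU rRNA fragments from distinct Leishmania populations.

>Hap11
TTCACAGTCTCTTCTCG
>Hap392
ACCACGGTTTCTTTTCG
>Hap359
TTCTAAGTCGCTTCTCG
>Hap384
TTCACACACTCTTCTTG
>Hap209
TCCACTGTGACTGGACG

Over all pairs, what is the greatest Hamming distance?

Pairwise Hamming distances:
  Hap11 vs Hap392: 5
  Hap11 vs Hap359: 3
  Hap11 vs Hap384: 3
  Hap11 vs Hap209: 7
  Hap392 vs Hap359: 8
  Hap392 vs Hap384: 8
  Hap392 vs Hap209: 7
  Hap359 vs Hap384: 6
  Hap359 vs Hap209: 9
  Hap384 vs Hap209: 10
The largest is 10, between Hap384 and Hap209.

10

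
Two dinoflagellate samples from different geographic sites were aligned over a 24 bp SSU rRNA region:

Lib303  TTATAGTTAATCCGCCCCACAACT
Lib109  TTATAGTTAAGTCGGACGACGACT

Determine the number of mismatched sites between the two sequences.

6

Differing sites — 11:T/G; 12:C/T; 15:C/G; 16:C/A; 18:C/G; 21:A/G.
That gives 6 mismatches out of 24 aligned sites, so the Hamming distance is 6.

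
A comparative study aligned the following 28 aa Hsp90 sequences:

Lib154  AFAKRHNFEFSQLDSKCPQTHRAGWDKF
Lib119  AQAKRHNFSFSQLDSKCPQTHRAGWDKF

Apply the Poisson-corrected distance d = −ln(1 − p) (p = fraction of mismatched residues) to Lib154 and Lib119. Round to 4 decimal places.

0.0741

Mismatches occur at site 2 (F/Q), site 9 (E/S).
p = 2/28 = 0.071429.
d = −ln(1 − 0.071429) = −ln(0.928571) = 0.0741.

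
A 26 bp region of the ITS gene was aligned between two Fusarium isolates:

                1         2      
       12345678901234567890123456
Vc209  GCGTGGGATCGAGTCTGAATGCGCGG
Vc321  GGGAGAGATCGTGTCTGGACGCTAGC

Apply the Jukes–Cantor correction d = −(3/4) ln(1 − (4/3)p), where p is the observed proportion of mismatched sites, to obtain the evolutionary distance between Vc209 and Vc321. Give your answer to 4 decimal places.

0.4643

Differing sites — 2:C/G; 4:T/A; 6:G/A; 12:A/T; 18:A/G; 20:T/C; 23:G/T; 24:C/A; 26:G/C.
p = 9/26 = 0.346154.
d = −0.75 · ln(1 − (4/3)·0.346154) = −0.75 · ln(0.538461) = −0.75 · (-0.619040) = 0.4643.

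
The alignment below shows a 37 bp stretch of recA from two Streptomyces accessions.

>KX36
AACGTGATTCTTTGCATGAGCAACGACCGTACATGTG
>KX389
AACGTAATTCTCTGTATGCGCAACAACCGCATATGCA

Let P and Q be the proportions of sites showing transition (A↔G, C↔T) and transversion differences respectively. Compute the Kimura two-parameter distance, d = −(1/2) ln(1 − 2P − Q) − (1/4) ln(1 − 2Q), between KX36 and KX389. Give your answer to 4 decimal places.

0.3215

The sequences differ at positions 6 (G/A, transition), 12 (T/C, transition), 15 (C/T, transition), 19 (A/C, transversion), 25 (G/A, transition), 30 (T/C, transition), 32 (C/T, transition), 36 (T/C, transition), 37 (G/A, transition).
Of the 9 differences, 8 transitions and 1 transversion over 37 sites: P = 8/37 = 0.216216, Q = 1/37 = 0.027027.
d = −0.5·ln(0.540541) − 0.25·ln(0.945946) = −0.5·(-0.615185) − 0.25·(-0.055570) = 0.3215.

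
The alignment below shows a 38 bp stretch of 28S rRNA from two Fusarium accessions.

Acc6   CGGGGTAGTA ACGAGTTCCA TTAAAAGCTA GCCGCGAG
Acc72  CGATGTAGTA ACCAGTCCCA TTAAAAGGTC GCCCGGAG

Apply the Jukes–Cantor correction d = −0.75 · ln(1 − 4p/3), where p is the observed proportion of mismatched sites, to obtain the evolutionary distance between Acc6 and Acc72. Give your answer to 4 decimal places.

Differing sites — 3:G/A; 4:G/T; 13:G/C; 17:T/C; 28:C/G; 30:A/C; 34:G/C; 35:C/G.
p = 8/38 = 0.210526.
d = −0.75 · ln(1 − (4/3)·0.210526) = −0.75 · ln(0.719299) = −0.75 · (-0.329478) = 0.2471.

0.2471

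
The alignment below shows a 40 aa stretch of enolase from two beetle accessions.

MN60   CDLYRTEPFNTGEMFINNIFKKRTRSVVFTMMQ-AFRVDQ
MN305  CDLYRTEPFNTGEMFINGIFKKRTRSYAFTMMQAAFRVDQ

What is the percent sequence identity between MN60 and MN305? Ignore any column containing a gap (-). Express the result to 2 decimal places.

Excluding the 1 gap column leaves 39 comparable sites.
The sequences differ at positions 18 (N/G), 27 (V/Y), 28 (V/A).
36 of the 39 comparable sites match, so the percent identity is 36/39 × 100 = 92.31%.

92.31%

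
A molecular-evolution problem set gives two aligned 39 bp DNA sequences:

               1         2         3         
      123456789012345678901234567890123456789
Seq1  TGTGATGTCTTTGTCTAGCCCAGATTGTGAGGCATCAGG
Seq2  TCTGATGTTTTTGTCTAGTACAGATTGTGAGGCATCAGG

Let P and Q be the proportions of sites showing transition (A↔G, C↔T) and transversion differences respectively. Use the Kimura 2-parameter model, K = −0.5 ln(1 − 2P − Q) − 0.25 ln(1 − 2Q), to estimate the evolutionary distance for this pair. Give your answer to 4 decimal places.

0.1106

Differing sites — 2:G/C (Tv); 9:C/T (Ti); 19:C/T (Ti); 20:C/A (Tv).
Of the 4 differences, 2 transitions and 2 transversions over 39 sites: P = 2/39 = 0.051282, Q = 2/39 = 0.051282.
d = −0.5·ln(0.846154) − 0.25·ln(0.897436) = −0.5·(-0.167054) − 0.25·(-0.108213) = 0.1106.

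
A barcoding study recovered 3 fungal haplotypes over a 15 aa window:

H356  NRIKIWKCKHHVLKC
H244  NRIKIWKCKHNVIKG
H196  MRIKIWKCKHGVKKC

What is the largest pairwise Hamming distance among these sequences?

4

Pairwise Hamming distances:
  H356 vs H244: 3
  H356 vs H196: 3
  H244 vs H196: 4
The largest is 4, between H244 and H196.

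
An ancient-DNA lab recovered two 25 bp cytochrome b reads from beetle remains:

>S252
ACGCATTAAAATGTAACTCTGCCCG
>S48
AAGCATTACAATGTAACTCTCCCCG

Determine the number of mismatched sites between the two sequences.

3

Differing sites — 2:C/A; 9:A/C; 21:G/C.
That gives 3 mismatches out of 25 aligned sites, so the Hamming distance is 3.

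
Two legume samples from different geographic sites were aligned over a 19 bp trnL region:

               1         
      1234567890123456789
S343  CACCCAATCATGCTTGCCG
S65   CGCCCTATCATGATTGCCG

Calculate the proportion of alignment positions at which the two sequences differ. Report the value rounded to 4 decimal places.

0.1579

Mismatches occur at site 2 (A↔G), site 6 (A↔T), site 13 (C↔A).
There are 3 differences over 19 sites, so p = 3/19 = 0.1579.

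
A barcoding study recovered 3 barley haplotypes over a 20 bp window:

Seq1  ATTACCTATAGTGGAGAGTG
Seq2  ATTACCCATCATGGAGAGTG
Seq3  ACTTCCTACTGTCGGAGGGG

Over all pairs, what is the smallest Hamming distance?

Pairwise Hamming distances:
  Seq1 vs Seq2: 3
  Seq1 vs Seq3: 9
  Seq2 vs Seq3: 11
The smallest is 3, between Seq1 and Seq2.

3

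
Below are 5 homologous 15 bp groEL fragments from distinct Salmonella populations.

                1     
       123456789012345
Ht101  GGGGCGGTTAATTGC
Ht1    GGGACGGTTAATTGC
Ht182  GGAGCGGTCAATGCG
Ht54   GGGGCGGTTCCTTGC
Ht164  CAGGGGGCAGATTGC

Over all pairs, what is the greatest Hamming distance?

10

Pairwise Hamming distances:
  Ht101 vs Ht1: 1
  Ht101 vs Ht182: 5
  Ht101 vs Ht54: 2
  Ht101 vs Ht164: 6
  Ht1 vs Ht182: 6
  Ht1 vs Ht54: 3
  Ht1 vs Ht164: 7
  Ht182 vs Ht54: 7
  Ht182 vs Ht164: 10
  Ht54 vs Ht164: 7
The largest is 10, between Ht182 and Ht164.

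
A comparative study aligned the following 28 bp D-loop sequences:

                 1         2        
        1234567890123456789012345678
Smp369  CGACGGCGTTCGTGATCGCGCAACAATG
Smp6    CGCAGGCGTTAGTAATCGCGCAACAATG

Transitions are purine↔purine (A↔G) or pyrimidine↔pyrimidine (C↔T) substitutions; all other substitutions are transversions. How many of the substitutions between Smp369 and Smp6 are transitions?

Mismatches occur at site 3 (A→C, transversion), site 4 (C→A, transversion), site 11 (C→A, transversion), site 14 (G→A, transition).
Of the 4 differences, 1 transition and 3 transversions, so the answer is 1.

1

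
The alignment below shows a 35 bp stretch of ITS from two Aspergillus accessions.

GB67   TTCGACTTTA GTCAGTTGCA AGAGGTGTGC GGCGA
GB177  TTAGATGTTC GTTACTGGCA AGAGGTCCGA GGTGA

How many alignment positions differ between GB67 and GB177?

11

Mismatches occur at site 3 (C↔A), site 6 (C↔T), site 7 (T↔G), site 10 (A↔C), site 13 (C↔T), site 15 (G↔C), site 17 (T↔G), site 27 (G↔C), site 28 (T↔C), site 30 (C↔A), site 33 (C↔T).
That gives 11 mismatches out of 35 aligned sites, so the Hamming distance is 11.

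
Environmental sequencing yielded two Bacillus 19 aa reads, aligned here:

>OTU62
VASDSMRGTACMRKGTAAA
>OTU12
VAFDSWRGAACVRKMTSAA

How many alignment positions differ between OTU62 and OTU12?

Mismatches occur at site 3 (S↔F), site 6 (M↔W), site 9 (T↔A), site 12 (M↔V), site 15 (G↔M), site 17 (A↔S).
That gives 6 mismatches out of 19 aligned sites, so the Hamming distance is 6.

6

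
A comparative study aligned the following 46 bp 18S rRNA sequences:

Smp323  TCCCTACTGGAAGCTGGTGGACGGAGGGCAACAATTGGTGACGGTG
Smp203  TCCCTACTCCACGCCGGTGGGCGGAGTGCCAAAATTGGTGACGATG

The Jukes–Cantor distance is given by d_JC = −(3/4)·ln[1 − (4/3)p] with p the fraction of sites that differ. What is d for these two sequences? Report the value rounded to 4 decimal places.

0.2267

Differing sites — 9:G/C; 10:G/C; 12:A/C; 15:T/C; 21:A/G; 27:G/T; 30:A/C; 32:C/A; 44:G/A.
p = 9/46 = 0.195652.
d = −0.75 · ln(1 − (4/3)·0.195652) = −0.75 · ln(0.739131) = −0.75 · (-0.302280) = 0.2267.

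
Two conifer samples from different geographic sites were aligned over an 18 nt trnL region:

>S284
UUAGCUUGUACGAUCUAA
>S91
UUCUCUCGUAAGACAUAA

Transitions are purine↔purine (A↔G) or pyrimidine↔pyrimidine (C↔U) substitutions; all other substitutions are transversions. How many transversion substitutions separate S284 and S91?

Differing sites — 3:A/C (Tv); 4:G/U (Tv); 7:U/C (Ti); 11:C/A (Tv); 14:U/C (Ti); 15:C/A (Tv).
Of the 6 differences, 2 transitions and 4 transversions, so the answer is 4.

4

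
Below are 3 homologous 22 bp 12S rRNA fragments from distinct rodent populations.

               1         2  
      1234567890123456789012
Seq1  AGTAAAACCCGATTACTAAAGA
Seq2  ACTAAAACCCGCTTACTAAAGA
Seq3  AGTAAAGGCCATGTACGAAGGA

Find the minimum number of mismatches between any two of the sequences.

2

Pairwise Hamming distances:
  Seq1 vs Seq2: 2
  Seq1 vs Seq3: 7
  Seq2 vs Seq3: 8
The smallest is 2, between Seq1 and Seq2.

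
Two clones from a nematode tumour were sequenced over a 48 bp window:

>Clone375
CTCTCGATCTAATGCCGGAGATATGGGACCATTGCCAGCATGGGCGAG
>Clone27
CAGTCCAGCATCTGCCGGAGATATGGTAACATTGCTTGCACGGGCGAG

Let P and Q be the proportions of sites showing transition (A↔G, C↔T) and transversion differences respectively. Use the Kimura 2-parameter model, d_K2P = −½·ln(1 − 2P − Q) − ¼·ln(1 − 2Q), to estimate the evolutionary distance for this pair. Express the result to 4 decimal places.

0.3072

The sequences differ at positions 2 (T/A, transversion), 3 (C/G, transversion), 6 (G/C, transversion), 8 (T/G, transversion), 10 (T/A, transversion), 11 (A/T, transversion), 12 (A/C, transversion), 27 (G/T, transversion), 29 (C/A, transversion), 36 (C/T, transition), 37 (A/T, transversion), 41 (T/C, transition).
Of the 12 differences, 2 transitions and 10 transversions over 48 sites: P = 2/48 = 0.041667, Q = 10/48 = 0.208333.
d = −0.5·ln(0.708333) − 0.25·ln(0.583334) = −0.5·(-0.344841) − 0.25·(-0.538995) = 0.3072.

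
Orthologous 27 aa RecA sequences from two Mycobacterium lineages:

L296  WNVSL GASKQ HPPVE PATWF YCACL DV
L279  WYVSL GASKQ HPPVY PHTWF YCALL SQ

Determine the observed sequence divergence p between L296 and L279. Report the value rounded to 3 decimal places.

Mismatches occur at site 2 (N→Y), site 15 (E→Y), site 17 (A→H), site 24 (C→L), site 26 (D→S), site 27 (V→Q).
There are 6 differences over 27 sites, so p = 6/27 = 0.222.

0.222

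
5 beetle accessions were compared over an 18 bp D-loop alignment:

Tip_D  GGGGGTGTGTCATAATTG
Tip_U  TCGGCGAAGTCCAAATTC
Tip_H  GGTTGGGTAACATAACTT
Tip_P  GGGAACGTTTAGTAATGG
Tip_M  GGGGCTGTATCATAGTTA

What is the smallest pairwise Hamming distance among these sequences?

Pairwise Hamming distances:
  Tip_D vs Tip_U: 9
  Tip_D vs Tip_H: 7
  Tip_D vs Tip_P: 7
  Tip_D vs Tip_M: 4
  Tip_U vs Tip_H: 13
  Tip_U vs Tip_P: 13
  Tip_U vs Tip_M: 10
  Tip_H vs Tip_P: 11
  Tip_H vs Tip_M: 8
  Tip_P vs Tip_M: 9
The smallest is 4, between Tip_D and Tip_M.

4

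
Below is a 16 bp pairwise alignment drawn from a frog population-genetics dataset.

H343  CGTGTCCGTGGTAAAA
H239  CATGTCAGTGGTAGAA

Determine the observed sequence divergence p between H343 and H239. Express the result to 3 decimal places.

Differing sites — 2:G/A; 7:C/A; 14:A/G.
There are 3 differences over 16 sites, so p = 3/16 = 0.188.

0.188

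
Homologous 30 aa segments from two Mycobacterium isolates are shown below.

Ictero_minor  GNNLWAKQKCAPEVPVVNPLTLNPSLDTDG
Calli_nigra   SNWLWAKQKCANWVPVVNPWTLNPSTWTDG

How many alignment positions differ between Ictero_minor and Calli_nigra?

The sequences differ at positions 1 (G/S), 3 (N/W), 12 (P/N), 13 (E/W), 20 (L/W), 26 (L/T), 27 (D/W).
That gives 7 mismatches out of 30 aligned sites, so the Hamming distance is 7.

7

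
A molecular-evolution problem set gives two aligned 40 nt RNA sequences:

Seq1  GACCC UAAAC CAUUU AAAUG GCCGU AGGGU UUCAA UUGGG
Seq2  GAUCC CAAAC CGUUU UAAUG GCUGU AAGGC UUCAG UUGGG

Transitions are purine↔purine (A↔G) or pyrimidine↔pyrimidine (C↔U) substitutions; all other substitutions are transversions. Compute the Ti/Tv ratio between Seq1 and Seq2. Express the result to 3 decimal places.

Differing sites — 3:C/U (Ti); 6:U/C (Ti); 12:A/G (Ti); 16:A/U (Tv); 23:C/U (Ti); 27:G/A (Ti); 30:U/C (Ti); 35:A/G (Ti).
Of the 8 differences, 7 transitions and 1 transversion, so Ti/Tv = 7/1 = 7.000.

7.000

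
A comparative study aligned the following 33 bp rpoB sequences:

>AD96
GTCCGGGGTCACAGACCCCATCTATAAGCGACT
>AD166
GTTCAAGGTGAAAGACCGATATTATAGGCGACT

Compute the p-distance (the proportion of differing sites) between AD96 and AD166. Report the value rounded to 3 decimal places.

0.333

The sequences differ at positions 3 (C/T), 5 (G/A), 6 (G/A), 10 (C/G), 12 (C/A), 18 (C/G), 19 (C/A), 20 (A/T), 21 (T/A), 22 (C/T), 27 (A/G).
There are 11 differences over 33 sites, so p = 11/33 = 0.333.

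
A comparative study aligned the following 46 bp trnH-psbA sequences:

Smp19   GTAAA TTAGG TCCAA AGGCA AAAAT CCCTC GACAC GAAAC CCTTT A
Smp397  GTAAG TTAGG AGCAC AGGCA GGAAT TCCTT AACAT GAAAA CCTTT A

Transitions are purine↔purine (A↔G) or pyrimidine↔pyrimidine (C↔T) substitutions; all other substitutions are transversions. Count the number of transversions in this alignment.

Mismatches occur at site 5 (A↔G, transition), site 11 (T↔A, transversion), site 12 (C↔G, transversion), site 15 (A↔C, transversion), site 21 (A↔G, transition), site 22 (A↔G, transition), site 26 (C↔T, transition), site 30 (C↔T, transition), site 31 (G↔A, transition), site 35 (C↔T, transition), site 40 (C↔A, transversion).
Of the 11 differences, 7 transitions and 4 transversions, so the answer is 4.

4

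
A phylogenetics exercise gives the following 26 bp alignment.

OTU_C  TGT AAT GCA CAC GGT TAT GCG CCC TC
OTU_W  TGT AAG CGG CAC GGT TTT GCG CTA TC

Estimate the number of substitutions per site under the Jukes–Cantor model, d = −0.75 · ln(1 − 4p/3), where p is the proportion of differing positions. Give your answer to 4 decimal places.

Differing sites — 6:T/G; 7:G/C; 8:C/G; 9:A/G; 17:A/T; 23:C/T; 24:C/A.
p = 7/26 = 0.269231.
d = −0.75 · ln(1 − (4/3)·0.269231) = −0.75 · ln(0.641025) = −0.75 · (-0.444687) = 0.3335.

0.3335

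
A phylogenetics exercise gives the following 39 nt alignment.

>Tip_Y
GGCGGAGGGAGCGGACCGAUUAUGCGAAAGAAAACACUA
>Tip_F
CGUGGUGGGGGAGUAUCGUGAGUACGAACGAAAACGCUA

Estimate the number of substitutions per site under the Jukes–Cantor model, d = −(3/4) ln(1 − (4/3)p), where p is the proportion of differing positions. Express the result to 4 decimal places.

Differing sites — 1:G/C; 3:C/U; 6:A/U; 10:A/G; 12:C/A; 14:G/U; 16:C/U; 19:A/U; 20:U/G; 21:U/A; 22:A/G; 24:G/A; 29:A/C; 36:A/G.
p = 14/39 = 0.358974.
d = −0.75 · ln(1 − (4/3)·0.358974) = −0.75 · ln(0.521368) = −0.75 · (-0.651299) = 0.4885.

0.4885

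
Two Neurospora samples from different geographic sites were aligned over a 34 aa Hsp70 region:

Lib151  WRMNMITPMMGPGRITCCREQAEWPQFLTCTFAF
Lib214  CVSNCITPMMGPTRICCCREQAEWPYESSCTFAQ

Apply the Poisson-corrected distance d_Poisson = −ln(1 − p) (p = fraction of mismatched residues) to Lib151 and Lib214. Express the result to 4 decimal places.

0.3909

Mismatches occur at site 1 (W→C), site 2 (R→V), site 3 (M→S), site 5 (M→C), site 13 (G→T), site 16 (T→C), site 26 (Q→Y), site 27 (F→E), site 28 (L→S), site 29 (T→S), site 34 (F→Q).
p = 11/34 = 0.323529.
d = −ln(1 − 0.323529) = −ln(0.676471) = 0.3909.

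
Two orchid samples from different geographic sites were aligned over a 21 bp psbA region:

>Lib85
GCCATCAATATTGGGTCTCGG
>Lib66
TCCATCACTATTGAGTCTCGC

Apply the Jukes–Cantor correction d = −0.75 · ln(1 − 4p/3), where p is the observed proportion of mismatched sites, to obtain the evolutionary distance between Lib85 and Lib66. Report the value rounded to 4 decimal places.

0.2197

Differing sites — 1:G/T; 8:A/C; 14:G/A; 21:G/C.
p = 4/21 = 0.190476.
d = −0.75 · ln(1 − (4/3)·0.190476) = −0.75 · ln(0.746032) = −0.75 · (-0.292987) = 0.2197.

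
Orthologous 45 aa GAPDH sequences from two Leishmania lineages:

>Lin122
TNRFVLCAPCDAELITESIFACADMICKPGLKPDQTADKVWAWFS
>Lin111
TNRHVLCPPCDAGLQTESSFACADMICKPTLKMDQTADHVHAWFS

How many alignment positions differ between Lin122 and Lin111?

9

Mismatches occur at site 4 (F→H), site 8 (A→P), site 13 (E→G), site 15 (I→Q), site 19 (I→S), site 30 (G→T), site 33 (P→M), site 39 (K→H), site 41 (W→H).
That gives 9 mismatches out of 45 aligned sites, so the Hamming distance is 9.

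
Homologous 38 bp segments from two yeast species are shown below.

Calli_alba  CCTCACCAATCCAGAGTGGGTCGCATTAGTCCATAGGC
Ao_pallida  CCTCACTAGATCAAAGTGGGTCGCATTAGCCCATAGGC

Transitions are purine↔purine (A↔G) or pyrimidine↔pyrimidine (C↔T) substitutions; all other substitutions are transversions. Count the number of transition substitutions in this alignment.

Differing sites — 7:C/T (Ti); 9:A/G (Ti); 10:T/A (Tv); 11:C/T (Ti); 14:G/A (Ti); 30:T/C (Ti).
Of the 6 differences, 5 transitions and 1 transversion, so the answer is 5.

5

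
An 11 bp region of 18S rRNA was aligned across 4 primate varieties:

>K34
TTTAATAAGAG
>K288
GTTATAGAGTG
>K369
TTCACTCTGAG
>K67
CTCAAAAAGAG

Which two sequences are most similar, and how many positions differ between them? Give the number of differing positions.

Pairwise Hamming distances:
  K34 vs K288: 5
  K34 vs K369: 4
  K34 vs K67: 3
  K288 vs K369: 7
  K288 vs K67: 5
  K369 vs K67: 5
The smallest is 3, between K34 and K67.

3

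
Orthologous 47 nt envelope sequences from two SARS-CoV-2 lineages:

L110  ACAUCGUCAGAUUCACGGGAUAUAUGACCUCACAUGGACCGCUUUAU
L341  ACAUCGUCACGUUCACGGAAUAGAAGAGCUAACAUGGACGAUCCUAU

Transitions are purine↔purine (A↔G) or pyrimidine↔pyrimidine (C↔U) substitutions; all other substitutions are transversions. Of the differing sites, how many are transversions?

The sequences differ at positions 10 (G/C, transversion), 11 (A/G, transition), 19 (G/A, transition), 23 (U/G, transversion), 25 (U/A, transversion), 28 (C/G, transversion), 31 (C/A, transversion), 40 (C/G, transversion), 41 (G/A, transition), 42 (C/U, transition), 43 (U/C, transition), 44 (U/C, transition).
Of the 12 differences, 6 transitions and 6 transversions, so the answer is 6.

6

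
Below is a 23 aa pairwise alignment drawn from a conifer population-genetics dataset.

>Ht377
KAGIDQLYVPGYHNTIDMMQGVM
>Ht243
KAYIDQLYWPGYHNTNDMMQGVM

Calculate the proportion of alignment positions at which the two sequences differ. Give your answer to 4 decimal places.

The sequences differ at positions 3 (G/Y), 9 (V/W), 16 (I/N).
There are 3 differences over 23 sites, so p = 3/23 = 0.1304.

0.1304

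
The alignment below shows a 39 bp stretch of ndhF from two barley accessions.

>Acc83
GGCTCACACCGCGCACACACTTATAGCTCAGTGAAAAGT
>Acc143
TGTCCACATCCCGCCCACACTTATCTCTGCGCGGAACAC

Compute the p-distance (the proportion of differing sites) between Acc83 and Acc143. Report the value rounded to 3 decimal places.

Mismatches occur at site 1 (G→T), site 3 (C→T), site 4 (T→C), site 9 (C→T), site 11 (G→C), site 15 (A→C), site 25 (A→C), site 26 (G→T), site 29 (C→G), site 30 (A→C), site 32 (T→C), site 34 (A→G), site 37 (A→C), site 38 (G→A), site 39 (T→C).
There are 15 differences over 39 sites, so p = 15/39 = 0.385.

0.385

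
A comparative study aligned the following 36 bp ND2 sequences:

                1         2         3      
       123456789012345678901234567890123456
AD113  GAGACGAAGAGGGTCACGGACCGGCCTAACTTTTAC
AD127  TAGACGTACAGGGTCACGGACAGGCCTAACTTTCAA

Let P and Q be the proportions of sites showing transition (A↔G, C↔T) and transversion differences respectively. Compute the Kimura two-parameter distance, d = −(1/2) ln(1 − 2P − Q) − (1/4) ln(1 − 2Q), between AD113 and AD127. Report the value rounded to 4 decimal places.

0.1895

The sequences differ at positions 1 (G/T, transversion), 7 (A/T, transversion), 9 (G/C, transversion), 22 (C/A, transversion), 34 (T/C, transition), 36 (C/A, transversion).
Of the 6 differences, 1 transition and 5 transversions over 36 sites: P = 1/36 = 0.027778, Q = 5/36 = 0.138889.
d = −0.5·ln(0.805555) − 0.25·ln(0.722222) = −0.5·(-0.216224) − 0.25·(-0.325423) = 0.1895.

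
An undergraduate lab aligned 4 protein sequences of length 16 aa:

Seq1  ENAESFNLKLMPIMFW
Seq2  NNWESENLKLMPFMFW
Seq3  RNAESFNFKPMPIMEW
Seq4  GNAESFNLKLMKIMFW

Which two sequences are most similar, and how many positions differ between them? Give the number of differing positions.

2

Pairwise Hamming distances:
  Seq1 vs Seq2: 4
  Seq1 vs Seq3: 4
  Seq1 vs Seq4: 2
  Seq2 vs Seq3: 7
  Seq2 vs Seq4: 5
  Seq3 vs Seq4: 5
The smallest is 2, between Seq1 and Seq4.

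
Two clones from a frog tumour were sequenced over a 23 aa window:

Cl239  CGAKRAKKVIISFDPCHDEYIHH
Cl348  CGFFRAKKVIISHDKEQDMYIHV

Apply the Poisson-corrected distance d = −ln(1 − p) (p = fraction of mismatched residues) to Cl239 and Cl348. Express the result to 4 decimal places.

Differing sites — 3:A/F; 4:K/F; 13:F/H; 15:P/K; 16:C/E; 17:H/Q; 19:E/M; 23:H/V.
p = 8/23 = 0.347826.
d = −ln(1 − 0.347826) = −ln(0.652174) = 0.4274.

0.4274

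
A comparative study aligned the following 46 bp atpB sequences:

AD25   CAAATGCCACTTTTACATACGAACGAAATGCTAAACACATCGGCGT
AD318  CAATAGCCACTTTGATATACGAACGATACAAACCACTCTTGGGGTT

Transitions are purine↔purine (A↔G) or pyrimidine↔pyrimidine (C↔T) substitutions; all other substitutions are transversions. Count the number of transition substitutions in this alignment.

3

The sequences differ at positions 4 (A/T, transversion), 5 (T/A, transversion), 14 (T/G, transversion), 16 (C/T, transition), 27 (A/T, transversion), 29 (T/C, transition), 30 (G/A, transition), 31 (C/A, transversion), 32 (T/A, transversion), 33 (A/C, transversion), 34 (A/C, transversion), 37 (A/T, transversion), 39 (A/T, transversion), 41 (C/G, transversion), 44 (C/G, transversion), 45 (G/T, transversion).
Of the 16 differences, 3 transitions and 13 transversions, so the answer is 3.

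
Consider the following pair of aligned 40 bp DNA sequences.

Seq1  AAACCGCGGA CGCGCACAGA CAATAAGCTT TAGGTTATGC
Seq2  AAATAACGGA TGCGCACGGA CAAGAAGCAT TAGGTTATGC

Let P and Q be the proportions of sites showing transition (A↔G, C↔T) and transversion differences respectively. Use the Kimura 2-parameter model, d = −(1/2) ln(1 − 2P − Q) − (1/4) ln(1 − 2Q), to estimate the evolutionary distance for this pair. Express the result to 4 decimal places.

Mismatches occur at site 4 (C→T, transition), site 5 (C→A, transversion), site 6 (G→A, transition), site 11 (C→T, transition), site 18 (A→G, transition), site 24 (T→G, transversion), site 29 (T→A, transversion).
Of the 7 differences, 4 transitions and 3 transversions over 40 sites: P = 4/40 = 0.100000, Q = 3/40 = 0.075000.
d = −0.5·ln(0.725000) − 0.25·ln(0.850000) = −0.5·(-0.321584) − 0.25·(-0.162519) = 0.2014.

0.2014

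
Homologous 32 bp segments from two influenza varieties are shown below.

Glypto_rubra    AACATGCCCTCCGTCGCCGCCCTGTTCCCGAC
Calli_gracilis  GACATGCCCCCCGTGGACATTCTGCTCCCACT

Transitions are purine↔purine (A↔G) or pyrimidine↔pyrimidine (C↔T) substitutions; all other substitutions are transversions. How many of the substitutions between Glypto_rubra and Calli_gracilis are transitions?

8

Differing sites — 1:A/G (Ti); 10:T/C (Ti); 15:C/G (Tv); 17:C/A (Tv); 19:G/A (Ti); 20:C/T (Ti); 21:C/T (Ti); 25:T/C (Ti); 30:G/A (Ti); 31:A/C (Tv); 32:C/T (Ti).
Of the 11 differences, 8 transitions and 3 transversions, so the answer is 8.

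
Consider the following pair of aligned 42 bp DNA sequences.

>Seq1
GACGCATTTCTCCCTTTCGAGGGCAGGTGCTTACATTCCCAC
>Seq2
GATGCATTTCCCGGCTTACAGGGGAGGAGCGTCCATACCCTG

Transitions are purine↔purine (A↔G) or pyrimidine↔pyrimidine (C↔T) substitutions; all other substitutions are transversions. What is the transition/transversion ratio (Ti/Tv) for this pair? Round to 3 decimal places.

0.273

Mismatches occur at site 3 (C↔T, transition), site 11 (T↔C, transition), site 13 (C↔G, transversion), site 14 (C↔G, transversion), site 15 (T↔C, transition), site 18 (C↔A, transversion), site 19 (G↔C, transversion), site 24 (C↔G, transversion), site 28 (T↔A, transversion), site 31 (T↔G, transversion), site 33 (A↔C, transversion), site 37 (T↔A, transversion), site 41 (A↔T, transversion), site 42 (C↔G, transversion).
Of the 14 differences, 3 transitions and 11 transversions, so Ti/Tv = 3/11 = 0.273.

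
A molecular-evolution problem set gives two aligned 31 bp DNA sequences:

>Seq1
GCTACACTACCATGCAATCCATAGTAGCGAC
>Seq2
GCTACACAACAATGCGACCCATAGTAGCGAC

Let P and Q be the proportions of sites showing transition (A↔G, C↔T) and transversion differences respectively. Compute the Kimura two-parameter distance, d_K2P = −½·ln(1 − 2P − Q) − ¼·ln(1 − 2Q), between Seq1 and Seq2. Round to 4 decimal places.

0.1421

The sequences differ at positions 8 (T/A, transversion), 11 (C/A, transversion), 16 (A/G, transition), 18 (T/C, transition).
Of the 4 differences, 2 transitions and 2 transversions over 31 sites: P = 2/31 = 0.064516, Q = 2/31 = 0.064516.
d = −0.5·ln(0.806452) − 0.25·ln(0.870968) = −0.5·(-0.215111) − 0.25·(-0.138150) = 0.1421.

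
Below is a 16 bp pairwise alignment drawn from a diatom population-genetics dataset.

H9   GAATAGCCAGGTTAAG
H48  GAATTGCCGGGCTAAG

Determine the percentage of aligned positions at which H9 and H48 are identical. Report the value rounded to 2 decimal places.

The sequences differ at positions 5 (A/T), 9 (A/G), 12 (T/C).
13 of the 16 sites match, so the percent identity is 13/16 × 100 = 81.25%.

81.25%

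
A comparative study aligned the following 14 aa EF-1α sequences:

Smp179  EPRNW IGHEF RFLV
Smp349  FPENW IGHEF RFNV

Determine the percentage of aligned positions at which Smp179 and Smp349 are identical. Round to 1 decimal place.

Mismatches occur at site 1 (E↔F), site 3 (R↔E), site 13 (L↔N).
11 of the 14 sites match, so the percent identity is 11/14 × 100 = 78.6%.

78.6%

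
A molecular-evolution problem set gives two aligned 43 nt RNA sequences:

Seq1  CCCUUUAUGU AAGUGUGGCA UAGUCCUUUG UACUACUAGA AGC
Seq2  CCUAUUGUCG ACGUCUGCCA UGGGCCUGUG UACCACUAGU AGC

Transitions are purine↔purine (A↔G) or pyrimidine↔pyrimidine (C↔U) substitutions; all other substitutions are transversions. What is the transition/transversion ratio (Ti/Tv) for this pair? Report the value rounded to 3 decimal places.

The sequences differ at positions 3 (C/U, transition), 4 (U/A, transversion), 7 (A/G, transition), 9 (G/C, transversion), 10 (U/G, transversion), 12 (A/C, transversion), 15 (G/C, transversion), 18 (G/C, transversion), 22 (A/G, transition), 24 (U/G, transversion), 28 (U/G, transversion), 34 (U/C, transition), 40 (A/U, transversion).
Of the 13 differences, 4 transitions and 9 transversions, so Ti/Tv = 4/9 = 0.444.

0.444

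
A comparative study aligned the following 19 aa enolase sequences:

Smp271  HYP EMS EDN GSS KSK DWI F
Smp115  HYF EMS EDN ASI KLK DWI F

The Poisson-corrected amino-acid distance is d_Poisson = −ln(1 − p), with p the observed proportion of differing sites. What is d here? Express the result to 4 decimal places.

0.2364

The sequences differ at positions 3 (P/F), 10 (G/A), 12 (S/I), 14 (S/L).
p = 4/19 = 0.210526.
d = −ln(1 − 0.210526) = −ln(0.789474) = 0.2364.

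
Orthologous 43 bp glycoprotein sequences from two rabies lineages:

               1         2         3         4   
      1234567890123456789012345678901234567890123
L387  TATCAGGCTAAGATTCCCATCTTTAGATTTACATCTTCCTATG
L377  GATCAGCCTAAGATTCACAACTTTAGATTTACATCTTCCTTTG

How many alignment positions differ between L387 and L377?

5

The sequences differ at positions 1 (T/G), 7 (G/C), 17 (C/A), 20 (T/A), 41 (A/T).
That gives 5 mismatches out of 43 aligned sites, so the Hamming distance is 5.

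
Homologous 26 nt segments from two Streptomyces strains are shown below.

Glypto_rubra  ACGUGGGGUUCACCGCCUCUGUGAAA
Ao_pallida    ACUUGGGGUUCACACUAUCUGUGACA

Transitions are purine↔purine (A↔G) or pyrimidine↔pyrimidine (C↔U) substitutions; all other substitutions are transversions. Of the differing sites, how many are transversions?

5

Differing sites — 3:G/U (Tv); 14:C/A (Tv); 15:G/C (Tv); 16:C/U (Ti); 17:C/A (Tv); 25:A/C (Tv).
Of the 6 differences, 1 transition and 5 transversions, so the answer is 5.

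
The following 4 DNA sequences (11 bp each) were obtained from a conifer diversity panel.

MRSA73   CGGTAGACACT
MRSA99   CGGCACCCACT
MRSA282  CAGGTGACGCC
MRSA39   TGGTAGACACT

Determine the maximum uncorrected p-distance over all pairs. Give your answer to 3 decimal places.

Pairwise Hamming distances:
  MRSA73 vs MRSA99: 3
  MRSA73 vs MRSA282: 5
  MRSA73 vs MRSA39: 1
  MRSA99 vs MRSA282: 7
  MRSA99 vs MRSA39: 4
  MRSA282 vs MRSA39: 6
The largest is 7 mismatches, between MRSA99 and MRSA282; p = 7/11 = 0.636.

0.636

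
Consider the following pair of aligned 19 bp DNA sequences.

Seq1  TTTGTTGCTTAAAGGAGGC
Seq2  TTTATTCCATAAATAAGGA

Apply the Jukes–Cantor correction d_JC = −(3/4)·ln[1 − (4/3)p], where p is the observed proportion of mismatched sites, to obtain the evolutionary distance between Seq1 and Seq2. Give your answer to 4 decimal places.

0.4099

Mismatches occur at site 4 (G→A), site 7 (G→C), site 9 (T→A), site 14 (G→T), site 15 (G→A), site 19 (C→A).
p = 6/19 = 0.315789.
d = −0.75 · ln(1 − (4/3)·0.315789) = −0.75 · ln(0.578948) = −0.75 · (-0.546543) = 0.4099.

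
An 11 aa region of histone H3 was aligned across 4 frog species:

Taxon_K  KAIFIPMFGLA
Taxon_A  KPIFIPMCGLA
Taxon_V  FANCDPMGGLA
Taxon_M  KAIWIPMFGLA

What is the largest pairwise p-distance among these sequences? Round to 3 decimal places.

0.545

Pairwise Hamming distances:
  Taxon_K vs Taxon_A: 2
  Taxon_K vs Taxon_V: 5
  Taxon_K vs Taxon_M: 1
  Taxon_A vs Taxon_V: 6
  Taxon_A vs Taxon_M: 3
  Taxon_V vs Taxon_M: 5
The largest is 6 mismatches, between Taxon_A and Taxon_V; p = 6/11 = 0.545.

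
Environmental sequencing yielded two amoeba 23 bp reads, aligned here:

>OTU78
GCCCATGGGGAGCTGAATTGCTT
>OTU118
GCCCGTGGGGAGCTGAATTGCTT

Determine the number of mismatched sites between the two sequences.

Differing sites — 5:A/G.
That gives 1 mismatch out of 23 aligned sites, so the Hamming distance is 1.

1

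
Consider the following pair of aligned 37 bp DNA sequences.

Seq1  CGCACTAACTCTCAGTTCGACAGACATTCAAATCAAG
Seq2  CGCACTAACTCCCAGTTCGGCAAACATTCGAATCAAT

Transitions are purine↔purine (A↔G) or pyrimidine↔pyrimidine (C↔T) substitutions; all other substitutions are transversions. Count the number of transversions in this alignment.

Differing sites — 12:T/C (Ti); 20:A/G (Ti); 23:G/A (Ti); 30:A/G (Ti); 37:G/T (Tv).
Of the 5 differences, 4 transitions and 1 transversion, so the answer is 1.

1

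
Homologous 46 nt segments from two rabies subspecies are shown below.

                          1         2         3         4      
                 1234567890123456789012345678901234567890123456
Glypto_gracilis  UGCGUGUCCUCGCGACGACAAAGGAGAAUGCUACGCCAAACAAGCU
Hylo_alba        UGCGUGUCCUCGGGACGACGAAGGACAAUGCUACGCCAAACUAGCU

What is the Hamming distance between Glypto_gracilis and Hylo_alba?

4

Mismatches occur at site 13 (C/G), site 20 (A/G), site 26 (G/C), site 42 (A/U).
That gives 4 mismatches out of 46 aligned sites, so the Hamming distance is 4.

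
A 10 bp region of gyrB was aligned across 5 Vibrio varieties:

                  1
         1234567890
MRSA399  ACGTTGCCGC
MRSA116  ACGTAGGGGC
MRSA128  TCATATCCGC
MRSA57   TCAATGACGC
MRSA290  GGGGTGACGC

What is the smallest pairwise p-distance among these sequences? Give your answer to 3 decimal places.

Pairwise Hamming distances:
  MRSA399 vs MRSA116: 3
  MRSA399 vs MRSA128: 4
  MRSA399 vs MRSA57: 4
  MRSA399 vs MRSA290: 4
  MRSA116 vs MRSA128: 5
  MRSA116 vs MRSA57: 6
  MRSA116 vs MRSA290: 6
  MRSA128 vs MRSA57: 4
  MRSA128 vs MRSA290: 7
  MRSA57 vs MRSA290: 4
The smallest is 3 mismatches, between MRSA399 and MRSA116; p = 3/10 = 0.300.

0.300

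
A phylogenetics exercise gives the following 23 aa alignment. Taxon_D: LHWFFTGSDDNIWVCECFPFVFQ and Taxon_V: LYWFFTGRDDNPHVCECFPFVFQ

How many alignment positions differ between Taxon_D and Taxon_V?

The sequences differ at positions 2 (H/Y), 8 (S/R), 12 (I/P), 13 (W/H).
That gives 4 mismatches out of 23 aligned sites, so the Hamming distance is 4.

4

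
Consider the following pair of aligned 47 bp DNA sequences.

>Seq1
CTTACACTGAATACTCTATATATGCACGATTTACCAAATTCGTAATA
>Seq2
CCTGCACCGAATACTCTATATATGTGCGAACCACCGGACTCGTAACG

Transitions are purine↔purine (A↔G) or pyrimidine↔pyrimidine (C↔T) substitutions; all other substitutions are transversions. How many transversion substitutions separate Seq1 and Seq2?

1

Mismatches occur at site 2 (T/C, transition), site 4 (A/G, transition), site 8 (T/C, transition), site 25 (C/T, transition), site 26 (A/G, transition), site 30 (T/A, transversion), site 31 (T/C, transition), site 32 (T/C, transition), site 36 (A/G, transition), site 37 (A/G, transition), site 39 (T/C, transition), site 46 (T/C, transition), site 47 (A/G, transition).
Of the 13 differences, 12 transitions and 1 transversion, so the answer is 1.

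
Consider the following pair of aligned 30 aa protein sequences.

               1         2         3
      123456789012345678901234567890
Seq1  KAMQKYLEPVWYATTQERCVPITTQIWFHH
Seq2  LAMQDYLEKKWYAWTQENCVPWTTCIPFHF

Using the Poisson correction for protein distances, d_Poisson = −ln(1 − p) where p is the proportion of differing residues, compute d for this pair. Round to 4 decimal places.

The sequences differ at positions 1 (K/L), 5 (K/D), 9 (P/K), 10 (V/K), 14 (T/W), 18 (R/N), 22 (I/W), 25 (Q/C), 27 (W/P), 30 (H/F).
p = 10/30 = 0.333333.
d = −ln(1 − 0.333333) = −ln(0.666667) = 0.4055.

0.4055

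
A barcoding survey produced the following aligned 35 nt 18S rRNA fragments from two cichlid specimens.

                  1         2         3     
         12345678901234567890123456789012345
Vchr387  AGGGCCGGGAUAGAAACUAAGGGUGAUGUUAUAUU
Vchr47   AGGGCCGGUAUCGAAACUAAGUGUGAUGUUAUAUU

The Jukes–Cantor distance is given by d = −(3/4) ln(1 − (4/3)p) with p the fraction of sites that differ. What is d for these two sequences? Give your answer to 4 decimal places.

0.0910

Mismatches occur at site 9 (G/U), site 12 (A/C), site 22 (G/U).
p = 3/35 = 0.085714.
d = −0.75 · ln(1 − (4/3)·0.085714) = −0.75 · ln(0.885715) = −0.75 · (-0.121360) = 0.0910.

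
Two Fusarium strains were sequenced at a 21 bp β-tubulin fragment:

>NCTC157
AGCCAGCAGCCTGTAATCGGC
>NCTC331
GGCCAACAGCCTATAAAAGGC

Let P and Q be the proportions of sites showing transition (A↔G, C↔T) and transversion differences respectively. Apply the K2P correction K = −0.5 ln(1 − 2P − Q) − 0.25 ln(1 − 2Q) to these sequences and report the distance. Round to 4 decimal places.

0.2926

Differing sites — 1:A/G (Ti); 6:G/A (Ti); 13:G/A (Ti); 17:T/A (Tv); 18:C/A (Tv).
Of the 5 differences, 3 transitions and 2 transversions over 21 sites: P = 3/21 = 0.142857, Q = 2/21 = 0.095238.
d = −0.5·ln(0.619048) − 0.25·ln(0.809524) = −0.5·(-0.479572) − 0.25·(-0.211309) = 0.2926.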